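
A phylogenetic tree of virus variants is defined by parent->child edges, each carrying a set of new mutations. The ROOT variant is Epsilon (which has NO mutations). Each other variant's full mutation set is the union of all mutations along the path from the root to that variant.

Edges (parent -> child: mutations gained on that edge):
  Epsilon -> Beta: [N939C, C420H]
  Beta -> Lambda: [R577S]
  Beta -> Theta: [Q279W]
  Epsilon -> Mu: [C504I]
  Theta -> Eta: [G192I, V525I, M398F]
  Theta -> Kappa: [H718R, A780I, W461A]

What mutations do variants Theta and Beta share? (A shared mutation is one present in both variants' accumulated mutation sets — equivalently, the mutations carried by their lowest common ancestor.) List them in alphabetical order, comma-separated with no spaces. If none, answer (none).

Answer: C420H,N939C

Derivation:
Accumulating mutations along path to Theta:
  At Epsilon: gained [] -> total []
  At Beta: gained ['N939C', 'C420H'] -> total ['C420H', 'N939C']
  At Theta: gained ['Q279W'] -> total ['C420H', 'N939C', 'Q279W']
Mutations(Theta) = ['C420H', 'N939C', 'Q279W']
Accumulating mutations along path to Beta:
  At Epsilon: gained [] -> total []
  At Beta: gained ['N939C', 'C420H'] -> total ['C420H', 'N939C']
Mutations(Beta) = ['C420H', 'N939C']
Intersection: ['C420H', 'N939C', 'Q279W'] ∩ ['C420H', 'N939C'] = ['C420H', 'N939C']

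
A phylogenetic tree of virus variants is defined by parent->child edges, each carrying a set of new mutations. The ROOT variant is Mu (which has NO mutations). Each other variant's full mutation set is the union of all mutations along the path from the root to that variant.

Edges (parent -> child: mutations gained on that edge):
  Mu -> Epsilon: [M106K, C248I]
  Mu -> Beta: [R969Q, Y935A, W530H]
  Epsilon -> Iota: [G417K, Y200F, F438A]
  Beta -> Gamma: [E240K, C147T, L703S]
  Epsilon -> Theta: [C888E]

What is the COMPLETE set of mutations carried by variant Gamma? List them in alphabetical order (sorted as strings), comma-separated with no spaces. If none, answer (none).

At Mu: gained [] -> total []
At Beta: gained ['R969Q', 'Y935A', 'W530H'] -> total ['R969Q', 'W530H', 'Y935A']
At Gamma: gained ['E240K', 'C147T', 'L703S'] -> total ['C147T', 'E240K', 'L703S', 'R969Q', 'W530H', 'Y935A']

Answer: C147T,E240K,L703S,R969Q,W530H,Y935A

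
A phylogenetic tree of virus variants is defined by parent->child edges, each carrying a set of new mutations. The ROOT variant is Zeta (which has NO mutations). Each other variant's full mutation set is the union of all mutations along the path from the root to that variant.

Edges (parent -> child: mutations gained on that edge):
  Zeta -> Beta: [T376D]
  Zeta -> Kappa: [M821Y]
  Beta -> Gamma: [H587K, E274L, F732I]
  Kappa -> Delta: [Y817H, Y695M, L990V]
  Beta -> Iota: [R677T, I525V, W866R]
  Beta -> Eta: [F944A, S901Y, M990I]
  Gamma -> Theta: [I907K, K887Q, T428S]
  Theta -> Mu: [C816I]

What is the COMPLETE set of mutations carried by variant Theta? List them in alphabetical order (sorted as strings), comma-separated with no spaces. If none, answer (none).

Answer: E274L,F732I,H587K,I907K,K887Q,T376D,T428S

Derivation:
At Zeta: gained [] -> total []
At Beta: gained ['T376D'] -> total ['T376D']
At Gamma: gained ['H587K', 'E274L', 'F732I'] -> total ['E274L', 'F732I', 'H587K', 'T376D']
At Theta: gained ['I907K', 'K887Q', 'T428S'] -> total ['E274L', 'F732I', 'H587K', 'I907K', 'K887Q', 'T376D', 'T428S']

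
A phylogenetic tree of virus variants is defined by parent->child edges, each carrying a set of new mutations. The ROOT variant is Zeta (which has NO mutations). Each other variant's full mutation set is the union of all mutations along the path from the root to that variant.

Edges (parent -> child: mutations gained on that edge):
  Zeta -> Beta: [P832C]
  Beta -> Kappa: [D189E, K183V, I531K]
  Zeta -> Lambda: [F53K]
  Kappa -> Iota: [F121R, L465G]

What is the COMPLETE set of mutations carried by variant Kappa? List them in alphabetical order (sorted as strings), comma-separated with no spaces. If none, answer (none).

At Zeta: gained [] -> total []
At Beta: gained ['P832C'] -> total ['P832C']
At Kappa: gained ['D189E', 'K183V', 'I531K'] -> total ['D189E', 'I531K', 'K183V', 'P832C']

Answer: D189E,I531K,K183V,P832C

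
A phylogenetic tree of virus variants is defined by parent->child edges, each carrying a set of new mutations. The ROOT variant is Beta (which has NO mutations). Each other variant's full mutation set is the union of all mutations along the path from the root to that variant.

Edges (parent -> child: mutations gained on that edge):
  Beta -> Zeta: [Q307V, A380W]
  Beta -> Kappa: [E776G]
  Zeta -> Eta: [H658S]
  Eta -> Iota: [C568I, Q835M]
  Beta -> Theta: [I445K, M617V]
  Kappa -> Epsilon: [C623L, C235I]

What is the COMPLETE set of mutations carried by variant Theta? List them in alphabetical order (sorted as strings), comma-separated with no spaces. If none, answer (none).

Answer: I445K,M617V

Derivation:
At Beta: gained [] -> total []
At Theta: gained ['I445K', 'M617V'] -> total ['I445K', 'M617V']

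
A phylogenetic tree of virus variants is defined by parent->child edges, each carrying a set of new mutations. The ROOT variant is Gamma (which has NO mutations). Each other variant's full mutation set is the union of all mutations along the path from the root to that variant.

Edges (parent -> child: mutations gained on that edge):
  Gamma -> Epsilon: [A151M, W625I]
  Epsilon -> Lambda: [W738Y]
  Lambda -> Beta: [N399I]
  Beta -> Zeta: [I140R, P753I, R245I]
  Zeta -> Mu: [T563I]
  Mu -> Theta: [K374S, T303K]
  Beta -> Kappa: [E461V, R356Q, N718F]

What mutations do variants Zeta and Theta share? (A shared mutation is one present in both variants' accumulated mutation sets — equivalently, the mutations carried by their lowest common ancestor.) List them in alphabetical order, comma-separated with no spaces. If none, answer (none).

Accumulating mutations along path to Zeta:
  At Gamma: gained [] -> total []
  At Epsilon: gained ['A151M', 'W625I'] -> total ['A151M', 'W625I']
  At Lambda: gained ['W738Y'] -> total ['A151M', 'W625I', 'W738Y']
  At Beta: gained ['N399I'] -> total ['A151M', 'N399I', 'W625I', 'W738Y']
  At Zeta: gained ['I140R', 'P753I', 'R245I'] -> total ['A151M', 'I140R', 'N399I', 'P753I', 'R245I', 'W625I', 'W738Y']
Mutations(Zeta) = ['A151M', 'I140R', 'N399I', 'P753I', 'R245I', 'W625I', 'W738Y']
Accumulating mutations along path to Theta:
  At Gamma: gained [] -> total []
  At Epsilon: gained ['A151M', 'W625I'] -> total ['A151M', 'W625I']
  At Lambda: gained ['W738Y'] -> total ['A151M', 'W625I', 'W738Y']
  At Beta: gained ['N399I'] -> total ['A151M', 'N399I', 'W625I', 'W738Y']
  At Zeta: gained ['I140R', 'P753I', 'R245I'] -> total ['A151M', 'I140R', 'N399I', 'P753I', 'R245I', 'W625I', 'W738Y']
  At Mu: gained ['T563I'] -> total ['A151M', 'I140R', 'N399I', 'P753I', 'R245I', 'T563I', 'W625I', 'W738Y']
  At Theta: gained ['K374S', 'T303K'] -> total ['A151M', 'I140R', 'K374S', 'N399I', 'P753I', 'R245I', 'T303K', 'T563I', 'W625I', 'W738Y']
Mutations(Theta) = ['A151M', 'I140R', 'K374S', 'N399I', 'P753I', 'R245I', 'T303K', 'T563I', 'W625I', 'W738Y']
Intersection: ['A151M', 'I140R', 'N399I', 'P753I', 'R245I', 'W625I', 'W738Y'] ∩ ['A151M', 'I140R', 'K374S', 'N399I', 'P753I', 'R245I', 'T303K', 'T563I', 'W625I', 'W738Y'] = ['A151M', 'I140R', 'N399I', 'P753I', 'R245I', 'W625I', 'W738Y']

Answer: A151M,I140R,N399I,P753I,R245I,W625I,W738Y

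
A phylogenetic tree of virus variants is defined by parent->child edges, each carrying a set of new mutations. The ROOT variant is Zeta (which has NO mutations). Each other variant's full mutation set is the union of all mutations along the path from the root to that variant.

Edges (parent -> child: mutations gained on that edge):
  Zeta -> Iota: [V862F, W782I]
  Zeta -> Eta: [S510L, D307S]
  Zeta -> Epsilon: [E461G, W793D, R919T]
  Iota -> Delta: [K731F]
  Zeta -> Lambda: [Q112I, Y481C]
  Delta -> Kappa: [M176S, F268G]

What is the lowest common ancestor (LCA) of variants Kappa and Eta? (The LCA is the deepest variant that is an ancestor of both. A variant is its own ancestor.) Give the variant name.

Path from root to Kappa: Zeta -> Iota -> Delta -> Kappa
  ancestors of Kappa: {Zeta, Iota, Delta, Kappa}
Path from root to Eta: Zeta -> Eta
  ancestors of Eta: {Zeta, Eta}
Common ancestors: {Zeta}
Walk up from Eta: Eta (not in ancestors of Kappa), Zeta (in ancestors of Kappa)
Deepest common ancestor (LCA) = Zeta

Answer: Zeta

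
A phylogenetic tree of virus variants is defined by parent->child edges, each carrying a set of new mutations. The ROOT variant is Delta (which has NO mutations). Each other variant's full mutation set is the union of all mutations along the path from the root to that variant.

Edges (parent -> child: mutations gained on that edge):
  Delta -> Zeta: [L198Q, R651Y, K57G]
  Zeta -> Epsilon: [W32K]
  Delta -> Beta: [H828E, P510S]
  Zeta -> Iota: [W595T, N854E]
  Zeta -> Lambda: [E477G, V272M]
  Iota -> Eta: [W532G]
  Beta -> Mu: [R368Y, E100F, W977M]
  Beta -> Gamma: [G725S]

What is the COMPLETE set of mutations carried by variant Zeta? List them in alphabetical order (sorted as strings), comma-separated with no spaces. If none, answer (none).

At Delta: gained [] -> total []
At Zeta: gained ['L198Q', 'R651Y', 'K57G'] -> total ['K57G', 'L198Q', 'R651Y']

Answer: K57G,L198Q,R651Y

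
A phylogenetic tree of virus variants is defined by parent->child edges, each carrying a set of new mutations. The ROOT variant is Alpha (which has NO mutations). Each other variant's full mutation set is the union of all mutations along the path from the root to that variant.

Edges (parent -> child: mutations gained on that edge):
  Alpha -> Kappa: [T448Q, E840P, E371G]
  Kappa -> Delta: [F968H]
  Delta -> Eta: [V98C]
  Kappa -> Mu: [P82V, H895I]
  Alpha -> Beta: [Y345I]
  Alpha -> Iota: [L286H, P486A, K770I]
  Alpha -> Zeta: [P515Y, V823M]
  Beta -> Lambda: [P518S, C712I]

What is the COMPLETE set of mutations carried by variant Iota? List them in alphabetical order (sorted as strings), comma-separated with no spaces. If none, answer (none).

At Alpha: gained [] -> total []
At Iota: gained ['L286H', 'P486A', 'K770I'] -> total ['K770I', 'L286H', 'P486A']

Answer: K770I,L286H,P486A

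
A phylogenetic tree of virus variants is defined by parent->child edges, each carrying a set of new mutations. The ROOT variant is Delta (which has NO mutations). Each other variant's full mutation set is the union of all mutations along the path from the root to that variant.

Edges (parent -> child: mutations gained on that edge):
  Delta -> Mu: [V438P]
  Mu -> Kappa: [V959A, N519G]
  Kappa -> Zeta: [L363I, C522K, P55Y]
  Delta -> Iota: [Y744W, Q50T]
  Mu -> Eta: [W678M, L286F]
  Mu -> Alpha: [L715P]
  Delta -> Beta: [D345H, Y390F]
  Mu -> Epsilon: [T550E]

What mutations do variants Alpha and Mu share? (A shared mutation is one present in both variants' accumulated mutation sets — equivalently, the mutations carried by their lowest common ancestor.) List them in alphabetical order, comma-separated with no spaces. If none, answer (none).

Accumulating mutations along path to Alpha:
  At Delta: gained [] -> total []
  At Mu: gained ['V438P'] -> total ['V438P']
  At Alpha: gained ['L715P'] -> total ['L715P', 'V438P']
Mutations(Alpha) = ['L715P', 'V438P']
Accumulating mutations along path to Mu:
  At Delta: gained [] -> total []
  At Mu: gained ['V438P'] -> total ['V438P']
Mutations(Mu) = ['V438P']
Intersection: ['L715P', 'V438P'] ∩ ['V438P'] = ['V438P']

Answer: V438P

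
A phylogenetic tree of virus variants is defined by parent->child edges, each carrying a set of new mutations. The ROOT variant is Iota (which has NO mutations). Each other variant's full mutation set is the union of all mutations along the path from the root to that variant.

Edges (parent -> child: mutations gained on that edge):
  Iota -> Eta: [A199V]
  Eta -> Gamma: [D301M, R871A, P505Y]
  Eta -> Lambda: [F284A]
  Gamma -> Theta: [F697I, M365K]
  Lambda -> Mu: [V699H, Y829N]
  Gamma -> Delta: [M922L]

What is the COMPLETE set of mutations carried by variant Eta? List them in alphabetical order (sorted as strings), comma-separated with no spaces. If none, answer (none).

At Iota: gained [] -> total []
At Eta: gained ['A199V'] -> total ['A199V']

Answer: A199V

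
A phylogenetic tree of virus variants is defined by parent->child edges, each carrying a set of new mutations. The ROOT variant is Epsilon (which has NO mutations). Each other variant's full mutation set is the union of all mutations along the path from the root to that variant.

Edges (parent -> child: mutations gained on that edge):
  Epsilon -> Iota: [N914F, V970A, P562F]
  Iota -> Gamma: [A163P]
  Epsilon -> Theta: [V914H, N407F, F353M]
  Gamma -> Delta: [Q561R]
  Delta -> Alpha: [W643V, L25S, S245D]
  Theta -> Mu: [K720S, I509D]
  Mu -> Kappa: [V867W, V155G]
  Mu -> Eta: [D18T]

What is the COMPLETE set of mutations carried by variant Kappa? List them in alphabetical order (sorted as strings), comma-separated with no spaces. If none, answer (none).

At Epsilon: gained [] -> total []
At Theta: gained ['V914H', 'N407F', 'F353M'] -> total ['F353M', 'N407F', 'V914H']
At Mu: gained ['K720S', 'I509D'] -> total ['F353M', 'I509D', 'K720S', 'N407F', 'V914H']
At Kappa: gained ['V867W', 'V155G'] -> total ['F353M', 'I509D', 'K720S', 'N407F', 'V155G', 'V867W', 'V914H']

Answer: F353M,I509D,K720S,N407F,V155G,V867W,V914H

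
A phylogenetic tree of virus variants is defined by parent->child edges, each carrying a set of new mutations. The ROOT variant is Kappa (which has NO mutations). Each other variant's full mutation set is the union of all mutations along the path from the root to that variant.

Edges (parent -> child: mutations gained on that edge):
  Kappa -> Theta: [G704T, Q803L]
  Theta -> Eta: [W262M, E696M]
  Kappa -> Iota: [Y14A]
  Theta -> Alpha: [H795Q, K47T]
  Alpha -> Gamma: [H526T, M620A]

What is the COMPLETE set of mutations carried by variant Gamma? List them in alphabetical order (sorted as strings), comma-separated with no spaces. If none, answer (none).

Answer: G704T,H526T,H795Q,K47T,M620A,Q803L

Derivation:
At Kappa: gained [] -> total []
At Theta: gained ['G704T', 'Q803L'] -> total ['G704T', 'Q803L']
At Alpha: gained ['H795Q', 'K47T'] -> total ['G704T', 'H795Q', 'K47T', 'Q803L']
At Gamma: gained ['H526T', 'M620A'] -> total ['G704T', 'H526T', 'H795Q', 'K47T', 'M620A', 'Q803L']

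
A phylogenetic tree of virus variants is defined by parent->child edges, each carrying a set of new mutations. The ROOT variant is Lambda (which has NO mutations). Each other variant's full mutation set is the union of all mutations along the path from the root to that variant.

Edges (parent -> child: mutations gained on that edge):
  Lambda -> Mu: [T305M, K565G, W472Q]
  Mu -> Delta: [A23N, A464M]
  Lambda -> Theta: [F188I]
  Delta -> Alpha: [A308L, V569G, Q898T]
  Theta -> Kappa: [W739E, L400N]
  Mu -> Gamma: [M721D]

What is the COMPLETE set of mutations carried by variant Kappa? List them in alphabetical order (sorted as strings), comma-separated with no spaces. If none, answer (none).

Answer: F188I,L400N,W739E

Derivation:
At Lambda: gained [] -> total []
At Theta: gained ['F188I'] -> total ['F188I']
At Kappa: gained ['W739E', 'L400N'] -> total ['F188I', 'L400N', 'W739E']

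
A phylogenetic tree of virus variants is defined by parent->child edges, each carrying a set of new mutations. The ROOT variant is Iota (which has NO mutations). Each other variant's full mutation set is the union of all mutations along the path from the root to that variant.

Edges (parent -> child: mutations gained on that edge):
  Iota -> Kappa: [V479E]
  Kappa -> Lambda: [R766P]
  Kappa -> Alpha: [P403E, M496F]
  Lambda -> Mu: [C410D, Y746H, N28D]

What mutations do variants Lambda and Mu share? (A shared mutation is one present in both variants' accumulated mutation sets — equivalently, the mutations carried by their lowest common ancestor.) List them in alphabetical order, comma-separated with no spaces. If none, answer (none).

Answer: R766P,V479E

Derivation:
Accumulating mutations along path to Lambda:
  At Iota: gained [] -> total []
  At Kappa: gained ['V479E'] -> total ['V479E']
  At Lambda: gained ['R766P'] -> total ['R766P', 'V479E']
Mutations(Lambda) = ['R766P', 'V479E']
Accumulating mutations along path to Mu:
  At Iota: gained [] -> total []
  At Kappa: gained ['V479E'] -> total ['V479E']
  At Lambda: gained ['R766P'] -> total ['R766P', 'V479E']
  At Mu: gained ['C410D', 'Y746H', 'N28D'] -> total ['C410D', 'N28D', 'R766P', 'V479E', 'Y746H']
Mutations(Mu) = ['C410D', 'N28D', 'R766P', 'V479E', 'Y746H']
Intersection: ['R766P', 'V479E'] ∩ ['C410D', 'N28D', 'R766P', 'V479E', 'Y746H'] = ['R766P', 'V479E']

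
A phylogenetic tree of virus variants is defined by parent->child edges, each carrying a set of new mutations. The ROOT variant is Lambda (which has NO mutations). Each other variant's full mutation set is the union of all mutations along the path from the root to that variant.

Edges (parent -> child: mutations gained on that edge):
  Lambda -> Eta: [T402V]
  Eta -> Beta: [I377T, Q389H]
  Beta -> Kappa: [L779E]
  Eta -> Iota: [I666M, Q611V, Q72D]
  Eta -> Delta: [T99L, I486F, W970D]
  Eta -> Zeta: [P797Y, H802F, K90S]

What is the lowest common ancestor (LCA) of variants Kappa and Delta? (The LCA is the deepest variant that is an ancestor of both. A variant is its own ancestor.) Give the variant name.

Path from root to Kappa: Lambda -> Eta -> Beta -> Kappa
  ancestors of Kappa: {Lambda, Eta, Beta, Kappa}
Path from root to Delta: Lambda -> Eta -> Delta
  ancestors of Delta: {Lambda, Eta, Delta}
Common ancestors: {Lambda, Eta}
Walk up from Delta: Delta (not in ancestors of Kappa), Eta (in ancestors of Kappa), Lambda (in ancestors of Kappa)
Deepest common ancestor (LCA) = Eta

Answer: Eta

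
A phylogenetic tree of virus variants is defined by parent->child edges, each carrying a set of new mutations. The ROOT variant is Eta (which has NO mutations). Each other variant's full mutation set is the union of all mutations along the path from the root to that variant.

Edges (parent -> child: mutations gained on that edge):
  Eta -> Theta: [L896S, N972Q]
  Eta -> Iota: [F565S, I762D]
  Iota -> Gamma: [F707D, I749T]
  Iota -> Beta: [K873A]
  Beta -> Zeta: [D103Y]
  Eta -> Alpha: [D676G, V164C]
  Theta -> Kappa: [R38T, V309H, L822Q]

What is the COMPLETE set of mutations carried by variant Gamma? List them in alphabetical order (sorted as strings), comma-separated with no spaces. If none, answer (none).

Answer: F565S,F707D,I749T,I762D

Derivation:
At Eta: gained [] -> total []
At Iota: gained ['F565S', 'I762D'] -> total ['F565S', 'I762D']
At Gamma: gained ['F707D', 'I749T'] -> total ['F565S', 'F707D', 'I749T', 'I762D']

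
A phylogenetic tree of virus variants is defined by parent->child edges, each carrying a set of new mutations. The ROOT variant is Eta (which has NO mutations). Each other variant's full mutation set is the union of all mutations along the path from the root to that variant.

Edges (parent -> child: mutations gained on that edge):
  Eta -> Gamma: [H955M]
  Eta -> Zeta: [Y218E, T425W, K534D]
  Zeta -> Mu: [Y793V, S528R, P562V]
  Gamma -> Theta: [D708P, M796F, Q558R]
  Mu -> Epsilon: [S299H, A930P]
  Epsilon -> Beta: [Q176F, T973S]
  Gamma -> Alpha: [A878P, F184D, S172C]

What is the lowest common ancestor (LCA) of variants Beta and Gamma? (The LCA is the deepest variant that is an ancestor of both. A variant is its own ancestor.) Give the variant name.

Path from root to Beta: Eta -> Zeta -> Mu -> Epsilon -> Beta
  ancestors of Beta: {Eta, Zeta, Mu, Epsilon, Beta}
Path from root to Gamma: Eta -> Gamma
  ancestors of Gamma: {Eta, Gamma}
Common ancestors: {Eta}
Walk up from Gamma: Gamma (not in ancestors of Beta), Eta (in ancestors of Beta)
Deepest common ancestor (LCA) = Eta

Answer: Eta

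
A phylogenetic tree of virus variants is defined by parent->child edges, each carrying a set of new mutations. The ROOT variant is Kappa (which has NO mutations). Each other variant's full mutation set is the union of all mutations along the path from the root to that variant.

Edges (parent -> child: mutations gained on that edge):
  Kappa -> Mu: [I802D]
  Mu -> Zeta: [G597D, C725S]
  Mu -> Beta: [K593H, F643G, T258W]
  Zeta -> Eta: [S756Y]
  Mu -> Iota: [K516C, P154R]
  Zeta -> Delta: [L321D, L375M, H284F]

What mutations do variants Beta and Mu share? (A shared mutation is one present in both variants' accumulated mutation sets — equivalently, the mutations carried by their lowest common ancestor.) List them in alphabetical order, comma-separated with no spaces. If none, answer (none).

Answer: I802D

Derivation:
Accumulating mutations along path to Beta:
  At Kappa: gained [] -> total []
  At Mu: gained ['I802D'] -> total ['I802D']
  At Beta: gained ['K593H', 'F643G', 'T258W'] -> total ['F643G', 'I802D', 'K593H', 'T258W']
Mutations(Beta) = ['F643G', 'I802D', 'K593H', 'T258W']
Accumulating mutations along path to Mu:
  At Kappa: gained [] -> total []
  At Mu: gained ['I802D'] -> total ['I802D']
Mutations(Mu) = ['I802D']
Intersection: ['F643G', 'I802D', 'K593H', 'T258W'] ∩ ['I802D'] = ['I802D']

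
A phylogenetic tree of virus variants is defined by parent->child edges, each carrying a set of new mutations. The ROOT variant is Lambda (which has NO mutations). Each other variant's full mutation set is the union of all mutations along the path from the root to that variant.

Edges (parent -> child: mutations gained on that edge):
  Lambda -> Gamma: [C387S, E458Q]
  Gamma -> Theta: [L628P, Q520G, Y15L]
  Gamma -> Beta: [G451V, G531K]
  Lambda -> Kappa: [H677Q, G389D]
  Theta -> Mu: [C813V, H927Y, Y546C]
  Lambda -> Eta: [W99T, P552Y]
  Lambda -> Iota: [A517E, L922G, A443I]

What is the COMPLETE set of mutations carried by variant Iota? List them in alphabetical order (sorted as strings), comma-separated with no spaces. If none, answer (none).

At Lambda: gained [] -> total []
At Iota: gained ['A517E', 'L922G', 'A443I'] -> total ['A443I', 'A517E', 'L922G']

Answer: A443I,A517E,L922G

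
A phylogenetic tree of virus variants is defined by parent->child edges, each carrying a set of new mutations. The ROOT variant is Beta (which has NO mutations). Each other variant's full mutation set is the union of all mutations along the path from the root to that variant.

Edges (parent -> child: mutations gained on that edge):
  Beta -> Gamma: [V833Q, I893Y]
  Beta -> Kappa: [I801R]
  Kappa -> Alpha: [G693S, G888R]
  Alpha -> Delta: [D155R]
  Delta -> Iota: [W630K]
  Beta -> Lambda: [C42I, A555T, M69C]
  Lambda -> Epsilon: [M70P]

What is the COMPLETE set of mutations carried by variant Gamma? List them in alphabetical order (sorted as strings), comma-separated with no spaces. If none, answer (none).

At Beta: gained [] -> total []
At Gamma: gained ['V833Q', 'I893Y'] -> total ['I893Y', 'V833Q']

Answer: I893Y,V833Q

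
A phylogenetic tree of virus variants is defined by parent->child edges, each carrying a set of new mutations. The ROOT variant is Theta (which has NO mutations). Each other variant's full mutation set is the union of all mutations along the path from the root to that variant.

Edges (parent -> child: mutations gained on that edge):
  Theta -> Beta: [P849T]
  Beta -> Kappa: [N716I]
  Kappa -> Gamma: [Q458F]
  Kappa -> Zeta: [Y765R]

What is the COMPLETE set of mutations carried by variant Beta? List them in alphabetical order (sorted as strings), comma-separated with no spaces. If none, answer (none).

Answer: P849T

Derivation:
At Theta: gained [] -> total []
At Beta: gained ['P849T'] -> total ['P849T']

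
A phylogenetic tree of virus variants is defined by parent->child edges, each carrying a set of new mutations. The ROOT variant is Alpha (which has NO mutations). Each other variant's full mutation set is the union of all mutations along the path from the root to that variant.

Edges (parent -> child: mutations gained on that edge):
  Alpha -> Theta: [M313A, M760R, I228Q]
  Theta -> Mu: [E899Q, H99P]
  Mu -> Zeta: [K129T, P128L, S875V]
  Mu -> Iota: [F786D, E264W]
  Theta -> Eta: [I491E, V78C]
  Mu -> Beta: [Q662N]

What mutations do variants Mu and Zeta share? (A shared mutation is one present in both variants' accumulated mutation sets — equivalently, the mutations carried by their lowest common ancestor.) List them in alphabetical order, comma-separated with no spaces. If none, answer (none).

Accumulating mutations along path to Mu:
  At Alpha: gained [] -> total []
  At Theta: gained ['M313A', 'M760R', 'I228Q'] -> total ['I228Q', 'M313A', 'M760R']
  At Mu: gained ['E899Q', 'H99P'] -> total ['E899Q', 'H99P', 'I228Q', 'M313A', 'M760R']
Mutations(Mu) = ['E899Q', 'H99P', 'I228Q', 'M313A', 'M760R']
Accumulating mutations along path to Zeta:
  At Alpha: gained [] -> total []
  At Theta: gained ['M313A', 'M760R', 'I228Q'] -> total ['I228Q', 'M313A', 'M760R']
  At Mu: gained ['E899Q', 'H99P'] -> total ['E899Q', 'H99P', 'I228Q', 'M313A', 'M760R']
  At Zeta: gained ['K129T', 'P128L', 'S875V'] -> total ['E899Q', 'H99P', 'I228Q', 'K129T', 'M313A', 'M760R', 'P128L', 'S875V']
Mutations(Zeta) = ['E899Q', 'H99P', 'I228Q', 'K129T', 'M313A', 'M760R', 'P128L', 'S875V']
Intersection: ['E899Q', 'H99P', 'I228Q', 'M313A', 'M760R'] ∩ ['E899Q', 'H99P', 'I228Q', 'K129T', 'M313A', 'M760R', 'P128L', 'S875V'] = ['E899Q', 'H99P', 'I228Q', 'M313A', 'M760R']

Answer: E899Q,H99P,I228Q,M313A,M760R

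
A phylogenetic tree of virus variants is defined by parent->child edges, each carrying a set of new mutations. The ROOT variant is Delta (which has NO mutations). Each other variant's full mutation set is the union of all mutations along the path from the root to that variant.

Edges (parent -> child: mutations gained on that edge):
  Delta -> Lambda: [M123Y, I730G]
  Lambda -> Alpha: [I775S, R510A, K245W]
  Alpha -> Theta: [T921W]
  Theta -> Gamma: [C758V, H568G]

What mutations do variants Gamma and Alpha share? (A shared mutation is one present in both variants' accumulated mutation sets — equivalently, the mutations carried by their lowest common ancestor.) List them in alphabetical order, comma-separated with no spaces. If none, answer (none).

Answer: I730G,I775S,K245W,M123Y,R510A

Derivation:
Accumulating mutations along path to Gamma:
  At Delta: gained [] -> total []
  At Lambda: gained ['M123Y', 'I730G'] -> total ['I730G', 'M123Y']
  At Alpha: gained ['I775S', 'R510A', 'K245W'] -> total ['I730G', 'I775S', 'K245W', 'M123Y', 'R510A']
  At Theta: gained ['T921W'] -> total ['I730G', 'I775S', 'K245W', 'M123Y', 'R510A', 'T921W']
  At Gamma: gained ['C758V', 'H568G'] -> total ['C758V', 'H568G', 'I730G', 'I775S', 'K245W', 'M123Y', 'R510A', 'T921W']
Mutations(Gamma) = ['C758V', 'H568G', 'I730G', 'I775S', 'K245W', 'M123Y', 'R510A', 'T921W']
Accumulating mutations along path to Alpha:
  At Delta: gained [] -> total []
  At Lambda: gained ['M123Y', 'I730G'] -> total ['I730G', 'M123Y']
  At Alpha: gained ['I775S', 'R510A', 'K245W'] -> total ['I730G', 'I775S', 'K245W', 'M123Y', 'R510A']
Mutations(Alpha) = ['I730G', 'I775S', 'K245W', 'M123Y', 'R510A']
Intersection: ['C758V', 'H568G', 'I730G', 'I775S', 'K245W', 'M123Y', 'R510A', 'T921W'] ∩ ['I730G', 'I775S', 'K245W', 'M123Y', 'R510A'] = ['I730G', 'I775S', 'K245W', 'M123Y', 'R510A']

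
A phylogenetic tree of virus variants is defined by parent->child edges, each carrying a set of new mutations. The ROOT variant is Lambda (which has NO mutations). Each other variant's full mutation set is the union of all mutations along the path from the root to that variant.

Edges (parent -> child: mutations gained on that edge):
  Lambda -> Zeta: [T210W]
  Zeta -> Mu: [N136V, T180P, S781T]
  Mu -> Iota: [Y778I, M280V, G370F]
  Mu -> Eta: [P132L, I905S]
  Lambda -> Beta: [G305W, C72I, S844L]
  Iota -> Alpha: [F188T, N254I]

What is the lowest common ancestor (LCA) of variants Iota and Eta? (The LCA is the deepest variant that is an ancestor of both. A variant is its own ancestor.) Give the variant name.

Path from root to Iota: Lambda -> Zeta -> Mu -> Iota
  ancestors of Iota: {Lambda, Zeta, Mu, Iota}
Path from root to Eta: Lambda -> Zeta -> Mu -> Eta
  ancestors of Eta: {Lambda, Zeta, Mu, Eta}
Common ancestors: {Lambda, Zeta, Mu}
Walk up from Eta: Eta (not in ancestors of Iota), Mu (in ancestors of Iota), Zeta (in ancestors of Iota), Lambda (in ancestors of Iota)
Deepest common ancestor (LCA) = Mu

Answer: Mu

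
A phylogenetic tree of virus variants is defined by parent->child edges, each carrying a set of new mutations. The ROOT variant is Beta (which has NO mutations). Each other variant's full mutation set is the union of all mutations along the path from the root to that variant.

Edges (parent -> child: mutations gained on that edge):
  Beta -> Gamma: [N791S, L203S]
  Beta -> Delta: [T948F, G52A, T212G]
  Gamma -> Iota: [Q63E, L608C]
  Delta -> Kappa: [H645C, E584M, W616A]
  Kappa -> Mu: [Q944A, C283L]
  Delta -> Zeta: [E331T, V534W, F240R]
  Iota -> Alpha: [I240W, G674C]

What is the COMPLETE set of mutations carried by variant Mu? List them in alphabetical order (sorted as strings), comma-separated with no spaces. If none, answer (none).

At Beta: gained [] -> total []
At Delta: gained ['T948F', 'G52A', 'T212G'] -> total ['G52A', 'T212G', 'T948F']
At Kappa: gained ['H645C', 'E584M', 'W616A'] -> total ['E584M', 'G52A', 'H645C', 'T212G', 'T948F', 'W616A']
At Mu: gained ['Q944A', 'C283L'] -> total ['C283L', 'E584M', 'G52A', 'H645C', 'Q944A', 'T212G', 'T948F', 'W616A']

Answer: C283L,E584M,G52A,H645C,Q944A,T212G,T948F,W616A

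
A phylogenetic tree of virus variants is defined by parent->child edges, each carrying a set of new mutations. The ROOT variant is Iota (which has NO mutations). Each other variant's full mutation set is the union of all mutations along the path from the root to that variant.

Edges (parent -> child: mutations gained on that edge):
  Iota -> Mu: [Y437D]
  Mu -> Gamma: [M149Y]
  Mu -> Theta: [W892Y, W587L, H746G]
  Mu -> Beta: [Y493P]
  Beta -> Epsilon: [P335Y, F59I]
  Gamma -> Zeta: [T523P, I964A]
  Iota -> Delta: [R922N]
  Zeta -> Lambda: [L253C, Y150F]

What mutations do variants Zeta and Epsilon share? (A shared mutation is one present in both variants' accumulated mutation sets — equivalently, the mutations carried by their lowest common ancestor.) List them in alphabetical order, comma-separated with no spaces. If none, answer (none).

Accumulating mutations along path to Zeta:
  At Iota: gained [] -> total []
  At Mu: gained ['Y437D'] -> total ['Y437D']
  At Gamma: gained ['M149Y'] -> total ['M149Y', 'Y437D']
  At Zeta: gained ['T523P', 'I964A'] -> total ['I964A', 'M149Y', 'T523P', 'Y437D']
Mutations(Zeta) = ['I964A', 'M149Y', 'T523P', 'Y437D']
Accumulating mutations along path to Epsilon:
  At Iota: gained [] -> total []
  At Mu: gained ['Y437D'] -> total ['Y437D']
  At Beta: gained ['Y493P'] -> total ['Y437D', 'Y493P']
  At Epsilon: gained ['P335Y', 'F59I'] -> total ['F59I', 'P335Y', 'Y437D', 'Y493P']
Mutations(Epsilon) = ['F59I', 'P335Y', 'Y437D', 'Y493P']
Intersection: ['I964A', 'M149Y', 'T523P', 'Y437D'] ∩ ['F59I', 'P335Y', 'Y437D', 'Y493P'] = ['Y437D']

Answer: Y437D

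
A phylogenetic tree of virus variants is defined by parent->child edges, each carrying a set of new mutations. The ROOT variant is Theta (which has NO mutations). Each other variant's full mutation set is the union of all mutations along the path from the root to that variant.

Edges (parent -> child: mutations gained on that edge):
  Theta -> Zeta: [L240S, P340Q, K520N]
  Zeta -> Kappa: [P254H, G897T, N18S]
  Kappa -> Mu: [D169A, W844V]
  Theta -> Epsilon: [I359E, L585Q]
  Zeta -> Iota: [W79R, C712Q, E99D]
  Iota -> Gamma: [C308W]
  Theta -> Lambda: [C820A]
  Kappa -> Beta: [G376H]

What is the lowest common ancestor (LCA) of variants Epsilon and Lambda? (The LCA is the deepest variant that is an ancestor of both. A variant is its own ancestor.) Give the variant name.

Path from root to Epsilon: Theta -> Epsilon
  ancestors of Epsilon: {Theta, Epsilon}
Path from root to Lambda: Theta -> Lambda
  ancestors of Lambda: {Theta, Lambda}
Common ancestors: {Theta}
Walk up from Lambda: Lambda (not in ancestors of Epsilon), Theta (in ancestors of Epsilon)
Deepest common ancestor (LCA) = Theta

Answer: Theta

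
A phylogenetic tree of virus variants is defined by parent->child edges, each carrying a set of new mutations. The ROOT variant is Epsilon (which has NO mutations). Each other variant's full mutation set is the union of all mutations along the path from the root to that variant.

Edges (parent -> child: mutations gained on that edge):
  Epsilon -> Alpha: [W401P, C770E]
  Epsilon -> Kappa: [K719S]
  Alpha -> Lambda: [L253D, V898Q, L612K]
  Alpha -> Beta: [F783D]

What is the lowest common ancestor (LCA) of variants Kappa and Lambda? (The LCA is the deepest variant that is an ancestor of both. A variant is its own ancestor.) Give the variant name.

Answer: Epsilon

Derivation:
Path from root to Kappa: Epsilon -> Kappa
  ancestors of Kappa: {Epsilon, Kappa}
Path from root to Lambda: Epsilon -> Alpha -> Lambda
  ancestors of Lambda: {Epsilon, Alpha, Lambda}
Common ancestors: {Epsilon}
Walk up from Lambda: Lambda (not in ancestors of Kappa), Alpha (not in ancestors of Kappa), Epsilon (in ancestors of Kappa)
Deepest common ancestor (LCA) = Epsilon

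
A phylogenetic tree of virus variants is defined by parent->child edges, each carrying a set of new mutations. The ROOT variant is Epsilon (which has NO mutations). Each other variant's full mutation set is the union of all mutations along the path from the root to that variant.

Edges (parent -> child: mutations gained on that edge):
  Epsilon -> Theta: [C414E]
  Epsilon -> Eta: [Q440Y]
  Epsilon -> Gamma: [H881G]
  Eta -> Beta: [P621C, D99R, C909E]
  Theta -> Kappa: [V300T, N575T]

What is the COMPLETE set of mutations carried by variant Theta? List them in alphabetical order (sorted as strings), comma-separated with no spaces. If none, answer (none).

At Epsilon: gained [] -> total []
At Theta: gained ['C414E'] -> total ['C414E']

Answer: C414E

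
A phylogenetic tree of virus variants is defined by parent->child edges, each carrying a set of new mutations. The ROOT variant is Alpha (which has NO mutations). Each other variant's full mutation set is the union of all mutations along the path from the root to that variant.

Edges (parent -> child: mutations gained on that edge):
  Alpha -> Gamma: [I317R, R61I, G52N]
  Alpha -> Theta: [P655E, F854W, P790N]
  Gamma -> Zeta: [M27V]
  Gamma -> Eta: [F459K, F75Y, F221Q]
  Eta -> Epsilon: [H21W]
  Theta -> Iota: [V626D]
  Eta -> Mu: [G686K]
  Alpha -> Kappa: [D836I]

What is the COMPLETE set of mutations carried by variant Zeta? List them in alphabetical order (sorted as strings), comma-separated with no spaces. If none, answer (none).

Answer: G52N,I317R,M27V,R61I

Derivation:
At Alpha: gained [] -> total []
At Gamma: gained ['I317R', 'R61I', 'G52N'] -> total ['G52N', 'I317R', 'R61I']
At Zeta: gained ['M27V'] -> total ['G52N', 'I317R', 'M27V', 'R61I']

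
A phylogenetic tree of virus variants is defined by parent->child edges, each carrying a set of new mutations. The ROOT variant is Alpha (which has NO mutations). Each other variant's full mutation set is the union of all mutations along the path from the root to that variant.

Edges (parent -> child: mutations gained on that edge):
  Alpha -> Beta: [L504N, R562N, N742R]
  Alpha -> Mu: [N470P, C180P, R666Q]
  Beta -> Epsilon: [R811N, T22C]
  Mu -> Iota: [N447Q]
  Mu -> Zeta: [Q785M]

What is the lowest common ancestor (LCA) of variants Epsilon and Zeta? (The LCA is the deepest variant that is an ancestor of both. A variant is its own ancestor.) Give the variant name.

Path from root to Epsilon: Alpha -> Beta -> Epsilon
  ancestors of Epsilon: {Alpha, Beta, Epsilon}
Path from root to Zeta: Alpha -> Mu -> Zeta
  ancestors of Zeta: {Alpha, Mu, Zeta}
Common ancestors: {Alpha}
Walk up from Zeta: Zeta (not in ancestors of Epsilon), Mu (not in ancestors of Epsilon), Alpha (in ancestors of Epsilon)
Deepest common ancestor (LCA) = Alpha

Answer: Alpha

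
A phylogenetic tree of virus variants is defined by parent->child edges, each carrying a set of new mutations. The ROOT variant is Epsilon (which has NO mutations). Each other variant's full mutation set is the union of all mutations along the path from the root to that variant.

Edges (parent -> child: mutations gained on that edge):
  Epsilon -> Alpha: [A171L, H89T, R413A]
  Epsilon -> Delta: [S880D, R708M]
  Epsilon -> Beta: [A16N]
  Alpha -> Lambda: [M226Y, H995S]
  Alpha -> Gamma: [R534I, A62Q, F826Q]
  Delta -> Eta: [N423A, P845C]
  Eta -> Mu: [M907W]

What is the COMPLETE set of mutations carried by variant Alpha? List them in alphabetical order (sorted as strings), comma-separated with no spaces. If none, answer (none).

Answer: A171L,H89T,R413A

Derivation:
At Epsilon: gained [] -> total []
At Alpha: gained ['A171L', 'H89T', 'R413A'] -> total ['A171L', 'H89T', 'R413A']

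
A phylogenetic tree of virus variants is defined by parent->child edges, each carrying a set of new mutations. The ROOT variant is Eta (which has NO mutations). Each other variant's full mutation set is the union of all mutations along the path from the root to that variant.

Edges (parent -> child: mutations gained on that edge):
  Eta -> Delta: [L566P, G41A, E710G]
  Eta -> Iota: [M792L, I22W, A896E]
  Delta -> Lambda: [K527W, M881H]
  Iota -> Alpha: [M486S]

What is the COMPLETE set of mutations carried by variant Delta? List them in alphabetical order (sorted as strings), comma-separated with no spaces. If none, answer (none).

At Eta: gained [] -> total []
At Delta: gained ['L566P', 'G41A', 'E710G'] -> total ['E710G', 'G41A', 'L566P']

Answer: E710G,G41A,L566P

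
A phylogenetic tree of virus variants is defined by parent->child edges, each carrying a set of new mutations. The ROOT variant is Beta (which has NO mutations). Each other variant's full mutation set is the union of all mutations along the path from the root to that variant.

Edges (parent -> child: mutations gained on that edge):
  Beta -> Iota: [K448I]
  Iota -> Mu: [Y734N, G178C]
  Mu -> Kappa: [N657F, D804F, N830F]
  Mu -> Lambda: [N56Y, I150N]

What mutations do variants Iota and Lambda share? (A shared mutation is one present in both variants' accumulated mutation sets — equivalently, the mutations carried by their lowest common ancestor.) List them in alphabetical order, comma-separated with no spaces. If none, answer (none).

Accumulating mutations along path to Iota:
  At Beta: gained [] -> total []
  At Iota: gained ['K448I'] -> total ['K448I']
Mutations(Iota) = ['K448I']
Accumulating mutations along path to Lambda:
  At Beta: gained [] -> total []
  At Iota: gained ['K448I'] -> total ['K448I']
  At Mu: gained ['Y734N', 'G178C'] -> total ['G178C', 'K448I', 'Y734N']
  At Lambda: gained ['N56Y', 'I150N'] -> total ['G178C', 'I150N', 'K448I', 'N56Y', 'Y734N']
Mutations(Lambda) = ['G178C', 'I150N', 'K448I', 'N56Y', 'Y734N']
Intersection: ['K448I'] ∩ ['G178C', 'I150N', 'K448I', 'N56Y', 'Y734N'] = ['K448I']

Answer: K448I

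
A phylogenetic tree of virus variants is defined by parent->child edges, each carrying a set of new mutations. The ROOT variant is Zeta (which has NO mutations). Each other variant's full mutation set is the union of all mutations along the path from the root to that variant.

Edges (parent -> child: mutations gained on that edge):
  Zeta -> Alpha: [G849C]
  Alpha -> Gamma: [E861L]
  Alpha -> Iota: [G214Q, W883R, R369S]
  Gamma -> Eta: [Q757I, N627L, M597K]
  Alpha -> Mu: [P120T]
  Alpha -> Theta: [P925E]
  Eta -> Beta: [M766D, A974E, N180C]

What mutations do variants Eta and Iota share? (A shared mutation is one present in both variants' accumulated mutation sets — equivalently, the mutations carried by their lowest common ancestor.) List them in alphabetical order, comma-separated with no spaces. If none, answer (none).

Accumulating mutations along path to Eta:
  At Zeta: gained [] -> total []
  At Alpha: gained ['G849C'] -> total ['G849C']
  At Gamma: gained ['E861L'] -> total ['E861L', 'G849C']
  At Eta: gained ['Q757I', 'N627L', 'M597K'] -> total ['E861L', 'G849C', 'M597K', 'N627L', 'Q757I']
Mutations(Eta) = ['E861L', 'G849C', 'M597K', 'N627L', 'Q757I']
Accumulating mutations along path to Iota:
  At Zeta: gained [] -> total []
  At Alpha: gained ['G849C'] -> total ['G849C']
  At Iota: gained ['G214Q', 'W883R', 'R369S'] -> total ['G214Q', 'G849C', 'R369S', 'W883R']
Mutations(Iota) = ['G214Q', 'G849C', 'R369S', 'W883R']
Intersection: ['E861L', 'G849C', 'M597K', 'N627L', 'Q757I'] ∩ ['G214Q', 'G849C', 'R369S', 'W883R'] = ['G849C']

Answer: G849C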